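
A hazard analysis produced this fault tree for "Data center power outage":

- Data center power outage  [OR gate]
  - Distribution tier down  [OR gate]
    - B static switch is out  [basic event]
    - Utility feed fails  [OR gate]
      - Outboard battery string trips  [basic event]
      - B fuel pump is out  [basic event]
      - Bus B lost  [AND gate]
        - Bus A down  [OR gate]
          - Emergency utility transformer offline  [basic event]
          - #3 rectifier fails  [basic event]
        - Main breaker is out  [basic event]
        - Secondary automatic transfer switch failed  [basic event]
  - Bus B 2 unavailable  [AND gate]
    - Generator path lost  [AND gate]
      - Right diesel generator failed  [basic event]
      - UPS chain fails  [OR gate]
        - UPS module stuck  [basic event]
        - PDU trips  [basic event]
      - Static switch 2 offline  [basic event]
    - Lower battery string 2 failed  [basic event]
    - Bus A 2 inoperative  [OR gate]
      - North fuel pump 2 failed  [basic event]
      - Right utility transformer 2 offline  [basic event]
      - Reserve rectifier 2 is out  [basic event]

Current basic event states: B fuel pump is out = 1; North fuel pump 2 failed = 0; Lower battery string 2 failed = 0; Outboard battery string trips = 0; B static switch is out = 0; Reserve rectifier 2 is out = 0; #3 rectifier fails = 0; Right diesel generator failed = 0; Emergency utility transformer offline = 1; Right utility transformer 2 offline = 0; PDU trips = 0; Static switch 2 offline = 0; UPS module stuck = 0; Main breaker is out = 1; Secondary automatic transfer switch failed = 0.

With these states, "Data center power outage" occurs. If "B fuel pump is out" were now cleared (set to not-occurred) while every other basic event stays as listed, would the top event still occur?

No

Counterfactual: set "B fuel pump is out" to not occurred.
Bus A down [OR]: Emergency utility transformer offline=occurs, #3 rectifier fails=not → at least one input occurs → occurs.
Bus B lost [AND]: Bus A down=occurs, Main breaker is out=occurs, Secondary automatic transfer switch failed=not → not all inputs occur → does not occur.
Utility feed fails [OR]: Outboard battery string trips=not, B fuel pump is out=not, Bus B lost=not → no input occurs → does not occur.
Distribution tier down [OR]: B static switch is out=not, Utility feed fails=not → no input occurs → does not occur.
UPS chain fails [OR]: UPS module stuck=not, PDU trips=not → no input occurs → does not occur.
Generator path lost [AND]: Right diesel generator failed=not, UPS chain fails=not, Static switch 2 offline=not → not all inputs occur → does not occur.
Bus A 2 inoperative [OR]: North fuel pump 2 failed=not, Right utility transformer 2 offline=not, Reserve rectifier 2 is out=not → no input occurs → does not occur.
Bus B 2 unavailable [AND]: Generator path lost=not, Lower battery string 2 failed=not, Bus A 2 inoperative=not → not all inputs occur → does not occur.
Data center power outage [OR]: Distribution tier down=not, Bus B 2 unavailable=not → no input occurs → does not occur.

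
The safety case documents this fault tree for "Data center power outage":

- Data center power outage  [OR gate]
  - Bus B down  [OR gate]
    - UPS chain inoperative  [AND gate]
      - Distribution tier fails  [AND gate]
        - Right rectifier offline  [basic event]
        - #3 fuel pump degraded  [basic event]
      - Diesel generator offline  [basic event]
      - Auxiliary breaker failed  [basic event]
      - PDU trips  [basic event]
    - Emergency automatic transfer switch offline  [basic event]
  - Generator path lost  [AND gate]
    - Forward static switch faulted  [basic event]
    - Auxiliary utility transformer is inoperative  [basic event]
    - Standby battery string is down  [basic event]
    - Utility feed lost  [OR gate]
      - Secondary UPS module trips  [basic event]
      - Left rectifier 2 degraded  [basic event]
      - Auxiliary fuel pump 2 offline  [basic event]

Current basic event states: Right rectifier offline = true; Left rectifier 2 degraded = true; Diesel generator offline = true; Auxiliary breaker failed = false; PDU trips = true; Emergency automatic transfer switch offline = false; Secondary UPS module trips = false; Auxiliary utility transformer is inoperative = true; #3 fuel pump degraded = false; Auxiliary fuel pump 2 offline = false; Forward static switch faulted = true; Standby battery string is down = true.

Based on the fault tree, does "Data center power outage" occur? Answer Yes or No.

Yes

Distribution tier fails [AND]: Right rectifier offline=occurs, #3 fuel pump degraded=not → not all inputs occur → does not occur.
UPS chain inoperative [AND]: Distribution tier fails=not, Diesel generator offline=occurs, Auxiliary breaker failed=not, PDU trips=occurs → not all inputs occur → does not occur.
Bus B down [OR]: UPS chain inoperative=not, Emergency automatic transfer switch offline=not → no input occurs → does not occur.
Utility feed lost [OR]: Secondary UPS module trips=not, Left rectifier 2 degraded=occurs, Auxiliary fuel pump 2 offline=not → at least one input occurs → occurs.
Generator path lost [AND]: Forward static switch faulted=occurs, Auxiliary utility transformer is inoperative=occurs, Standby battery string is down=occurs, Utility feed lost=occurs → all inputs occur → occurs.
Data center power outage [OR]: Bus B down=not, Generator path lost=occurs → at least one input occurs → occurs.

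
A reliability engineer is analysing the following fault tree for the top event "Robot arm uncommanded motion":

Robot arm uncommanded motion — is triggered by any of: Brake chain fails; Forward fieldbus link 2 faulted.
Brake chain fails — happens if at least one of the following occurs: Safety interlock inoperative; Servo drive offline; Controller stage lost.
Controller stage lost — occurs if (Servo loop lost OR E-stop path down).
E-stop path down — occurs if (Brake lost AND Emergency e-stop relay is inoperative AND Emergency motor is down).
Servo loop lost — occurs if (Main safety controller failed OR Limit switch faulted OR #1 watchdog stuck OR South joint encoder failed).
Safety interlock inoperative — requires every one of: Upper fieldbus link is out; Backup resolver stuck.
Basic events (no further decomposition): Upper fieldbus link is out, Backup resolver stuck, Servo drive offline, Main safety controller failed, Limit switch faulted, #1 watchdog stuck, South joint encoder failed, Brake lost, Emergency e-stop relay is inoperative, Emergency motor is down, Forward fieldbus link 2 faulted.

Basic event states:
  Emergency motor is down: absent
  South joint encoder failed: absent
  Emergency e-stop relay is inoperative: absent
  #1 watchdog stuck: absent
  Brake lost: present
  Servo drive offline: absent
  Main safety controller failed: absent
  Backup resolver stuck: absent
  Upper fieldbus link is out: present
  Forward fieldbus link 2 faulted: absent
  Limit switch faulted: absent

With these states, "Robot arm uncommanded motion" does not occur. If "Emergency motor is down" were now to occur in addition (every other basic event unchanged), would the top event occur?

No

Counterfactual: set "Emergency motor is down" to occurred.
Safety interlock inoperative [AND]: Upper fieldbus link is out=occurs, Backup resolver stuck=not → not all inputs occur → does not occur.
Servo loop lost [OR]: Main safety controller failed=not, Limit switch faulted=not, #1 watchdog stuck=not, South joint encoder failed=not → no input occurs → does not occur.
E-stop path down [AND]: Brake lost=occurs, Emergency e-stop relay is inoperative=not, Emergency motor is down=occurs → not all inputs occur → does not occur.
Controller stage lost [OR]: Servo loop lost=not, E-stop path down=not → no input occurs → does not occur.
Brake chain fails [OR]: Safety interlock inoperative=not, Servo drive offline=not, Controller stage lost=not → no input occurs → does not occur.
Robot arm uncommanded motion [OR]: Brake chain fails=not, Forward fieldbus link 2 faulted=not → no input occurs → does not occur.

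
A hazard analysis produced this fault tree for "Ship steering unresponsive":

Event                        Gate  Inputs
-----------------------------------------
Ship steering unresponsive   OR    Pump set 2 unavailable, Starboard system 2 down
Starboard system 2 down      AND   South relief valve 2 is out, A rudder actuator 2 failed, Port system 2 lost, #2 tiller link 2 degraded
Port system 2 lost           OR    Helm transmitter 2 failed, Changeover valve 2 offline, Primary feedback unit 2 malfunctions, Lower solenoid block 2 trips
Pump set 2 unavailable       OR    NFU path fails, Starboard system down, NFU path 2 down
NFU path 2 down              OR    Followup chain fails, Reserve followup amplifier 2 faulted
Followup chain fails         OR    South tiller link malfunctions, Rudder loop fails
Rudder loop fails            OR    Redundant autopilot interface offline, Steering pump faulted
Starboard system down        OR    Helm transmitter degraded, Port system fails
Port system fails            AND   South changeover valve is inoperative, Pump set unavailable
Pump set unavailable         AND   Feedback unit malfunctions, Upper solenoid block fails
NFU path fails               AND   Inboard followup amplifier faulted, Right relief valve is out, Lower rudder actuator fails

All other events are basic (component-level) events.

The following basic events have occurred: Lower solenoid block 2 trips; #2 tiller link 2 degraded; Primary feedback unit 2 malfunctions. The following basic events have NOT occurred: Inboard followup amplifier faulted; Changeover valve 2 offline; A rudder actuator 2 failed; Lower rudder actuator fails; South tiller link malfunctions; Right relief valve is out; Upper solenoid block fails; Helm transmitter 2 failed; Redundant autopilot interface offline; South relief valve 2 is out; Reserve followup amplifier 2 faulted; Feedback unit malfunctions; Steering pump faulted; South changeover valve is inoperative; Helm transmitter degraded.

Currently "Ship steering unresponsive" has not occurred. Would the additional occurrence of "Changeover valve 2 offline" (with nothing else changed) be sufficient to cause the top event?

No

Counterfactual: set "Changeover valve 2 offline" to occurred.
NFU path fails [AND]: Inboard followup amplifier faulted=not, Right relief valve is out=not, Lower rudder actuator fails=not → not all inputs occur → does not occur.
Pump set unavailable [AND]: Feedback unit malfunctions=not, Upper solenoid block fails=not → not all inputs occur → does not occur.
Port system fails [AND]: South changeover valve is inoperative=not, Pump set unavailable=not → not all inputs occur → does not occur.
Starboard system down [OR]: Helm transmitter degraded=not, Port system fails=not → no input occurs → does not occur.
Rudder loop fails [OR]: Redundant autopilot interface offline=not, Steering pump faulted=not → no input occurs → does not occur.
Followup chain fails [OR]: South tiller link malfunctions=not, Rudder loop fails=not → no input occurs → does not occur.
NFU path 2 down [OR]: Followup chain fails=not, Reserve followup amplifier 2 faulted=not → no input occurs → does not occur.
Pump set 2 unavailable [OR]: NFU path fails=not, Starboard system down=not, NFU path 2 down=not → no input occurs → does not occur.
Port system 2 lost [OR]: Helm transmitter 2 failed=not, Changeover valve 2 offline=occurs, Primary feedback unit 2 malfunctions=occurs, Lower solenoid block 2 trips=occurs → at least one input occurs → occurs.
Starboard system 2 down [AND]: South relief valve 2 is out=not, A rudder actuator 2 failed=not, Port system 2 lost=occurs, #2 tiller link 2 degraded=occurs → not all inputs occur → does not occur.
Ship steering unresponsive [OR]: Pump set 2 unavailable=not, Starboard system 2 down=not → no input occurs → does not occur.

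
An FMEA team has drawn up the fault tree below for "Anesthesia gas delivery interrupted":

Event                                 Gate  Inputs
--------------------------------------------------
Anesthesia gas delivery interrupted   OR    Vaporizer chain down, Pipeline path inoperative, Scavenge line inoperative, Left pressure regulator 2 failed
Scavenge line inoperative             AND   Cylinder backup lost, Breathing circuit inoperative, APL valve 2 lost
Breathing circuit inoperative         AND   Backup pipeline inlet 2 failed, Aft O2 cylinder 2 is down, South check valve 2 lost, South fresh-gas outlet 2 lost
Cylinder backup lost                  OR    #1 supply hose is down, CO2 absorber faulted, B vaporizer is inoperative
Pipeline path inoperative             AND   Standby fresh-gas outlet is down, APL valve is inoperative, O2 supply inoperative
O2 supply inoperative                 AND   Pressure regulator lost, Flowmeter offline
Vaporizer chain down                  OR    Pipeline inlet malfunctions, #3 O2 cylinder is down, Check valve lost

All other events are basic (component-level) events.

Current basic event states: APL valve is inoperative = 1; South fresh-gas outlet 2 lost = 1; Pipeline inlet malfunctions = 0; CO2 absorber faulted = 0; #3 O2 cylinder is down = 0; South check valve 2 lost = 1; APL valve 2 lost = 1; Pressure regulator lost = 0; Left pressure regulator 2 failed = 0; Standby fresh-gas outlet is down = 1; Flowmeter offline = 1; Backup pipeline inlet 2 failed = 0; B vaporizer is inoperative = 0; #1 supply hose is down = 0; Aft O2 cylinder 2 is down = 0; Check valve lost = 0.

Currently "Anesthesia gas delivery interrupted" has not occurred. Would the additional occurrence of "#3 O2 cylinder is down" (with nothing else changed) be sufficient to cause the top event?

Yes

Counterfactual: set "#3 O2 cylinder is down" to occurred.
Vaporizer chain down [OR]: Pipeline inlet malfunctions=not, #3 O2 cylinder is down=occurs, Check valve lost=not → at least one input occurs → occurs.
O2 supply inoperative [AND]: Pressure regulator lost=not, Flowmeter offline=occurs → not all inputs occur → does not occur.
Pipeline path inoperative [AND]: Standby fresh-gas outlet is down=occurs, APL valve is inoperative=occurs, O2 supply inoperative=not → not all inputs occur → does not occur.
Cylinder backup lost [OR]: #1 supply hose is down=not, CO2 absorber faulted=not, B vaporizer is inoperative=not → no input occurs → does not occur.
Breathing circuit inoperative [AND]: Backup pipeline inlet 2 failed=not, Aft O2 cylinder 2 is down=not, South check valve 2 lost=occurs, South fresh-gas outlet 2 lost=occurs → not all inputs occur → does not occur.
Scavenge line inoperative [AND]: Cylinder backup lost=not, Breathing circuit inoperative=not, APL valve 2 lost=occurs → not all inputs occur → does not occur.
Anesthesia gas delivery interrupted [OR]: Vaporizer chain down=occurs, Pipeline path inoperative=not, Scavenge line inoperative=not, Left pressure regulator 2 failed=not → at least one input occurs → occurs.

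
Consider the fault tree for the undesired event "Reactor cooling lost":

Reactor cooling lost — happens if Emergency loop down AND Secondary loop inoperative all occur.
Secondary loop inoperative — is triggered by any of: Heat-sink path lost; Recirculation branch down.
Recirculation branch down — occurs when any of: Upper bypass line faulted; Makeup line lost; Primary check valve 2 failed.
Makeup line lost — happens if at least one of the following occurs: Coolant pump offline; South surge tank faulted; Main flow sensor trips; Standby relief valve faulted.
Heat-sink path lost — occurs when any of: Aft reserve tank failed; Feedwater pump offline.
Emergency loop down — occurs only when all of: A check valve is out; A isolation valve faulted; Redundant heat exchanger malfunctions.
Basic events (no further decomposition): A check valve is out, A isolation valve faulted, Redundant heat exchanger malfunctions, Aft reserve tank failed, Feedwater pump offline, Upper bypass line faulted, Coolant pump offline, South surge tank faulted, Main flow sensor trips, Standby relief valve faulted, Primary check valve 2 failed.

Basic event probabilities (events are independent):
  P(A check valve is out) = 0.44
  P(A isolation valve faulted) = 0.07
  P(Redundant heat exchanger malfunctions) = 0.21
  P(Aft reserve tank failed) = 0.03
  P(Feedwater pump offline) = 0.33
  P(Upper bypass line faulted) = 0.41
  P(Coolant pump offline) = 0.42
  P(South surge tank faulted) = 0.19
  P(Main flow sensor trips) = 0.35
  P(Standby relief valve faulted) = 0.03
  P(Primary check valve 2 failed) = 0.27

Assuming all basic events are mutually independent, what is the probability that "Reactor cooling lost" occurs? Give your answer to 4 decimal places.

P(Emergency loop down) [AND] = 0.44 × 0.07 × 0.21 = 0.006468
P(Heat-sink path lost) [OR] = 1 − (1−0.03) × (1−0.33) = 0.350100
P(Makeup line lost) [OR] = 1 − (1−0.42) × (1−0.19) × (1−0.35) × (1−0.03) = 0.703791
P(Recirculation branch down) [OR] = 1 − (1−0.41) × (1−0.703791) × (1−0.27) = 0.872423
P(Secondary loop inoperative) [OR] = 1 − (1−0.350100) × (1−0.872423) = 0.917088
P(Reactor cooling lost) [AND] = 0.006468 × 0.917088 = 0.005932
Rounded to 4 decimal places: P(Reactor cooling lost) ≈ 0.0059.

0.0059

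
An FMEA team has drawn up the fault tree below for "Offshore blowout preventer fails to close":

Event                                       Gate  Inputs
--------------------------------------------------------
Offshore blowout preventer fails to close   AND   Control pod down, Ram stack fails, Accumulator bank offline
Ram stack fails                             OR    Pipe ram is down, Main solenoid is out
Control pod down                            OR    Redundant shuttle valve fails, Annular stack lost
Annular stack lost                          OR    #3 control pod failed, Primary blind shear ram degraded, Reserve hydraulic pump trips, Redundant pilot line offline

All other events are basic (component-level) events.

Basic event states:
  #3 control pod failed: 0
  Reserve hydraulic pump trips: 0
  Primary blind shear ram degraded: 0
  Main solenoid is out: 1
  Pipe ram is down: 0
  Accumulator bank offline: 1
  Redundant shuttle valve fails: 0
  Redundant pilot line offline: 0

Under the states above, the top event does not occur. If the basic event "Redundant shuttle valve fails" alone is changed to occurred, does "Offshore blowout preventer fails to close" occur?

Yes

Counterfactual: set "Redundant shuttle valve fails" to occurred.
Annular stack lost [OR]: #3 control pod failed=not, Primary blind shear ram degraded=not, Reserve hydraulic pump trips=not, Redundant pilot line offline=not → no input occurs → does not occur.
Control pod down [OR]: Redundant shuttle valve fails=occurs, Annular stack lost=not → at least one input occurs → occurs.
Ram stack fails [OR]: Pipe ram is down=not, Main solenoid is out=occurs → at least one input occurs → occurs.
Offshore blowout preventer fails to close [AND]: Control pod down=occurs, Ram stack fails=occurs, Accumulator bank offline=occurs → all inputs occur → occurs.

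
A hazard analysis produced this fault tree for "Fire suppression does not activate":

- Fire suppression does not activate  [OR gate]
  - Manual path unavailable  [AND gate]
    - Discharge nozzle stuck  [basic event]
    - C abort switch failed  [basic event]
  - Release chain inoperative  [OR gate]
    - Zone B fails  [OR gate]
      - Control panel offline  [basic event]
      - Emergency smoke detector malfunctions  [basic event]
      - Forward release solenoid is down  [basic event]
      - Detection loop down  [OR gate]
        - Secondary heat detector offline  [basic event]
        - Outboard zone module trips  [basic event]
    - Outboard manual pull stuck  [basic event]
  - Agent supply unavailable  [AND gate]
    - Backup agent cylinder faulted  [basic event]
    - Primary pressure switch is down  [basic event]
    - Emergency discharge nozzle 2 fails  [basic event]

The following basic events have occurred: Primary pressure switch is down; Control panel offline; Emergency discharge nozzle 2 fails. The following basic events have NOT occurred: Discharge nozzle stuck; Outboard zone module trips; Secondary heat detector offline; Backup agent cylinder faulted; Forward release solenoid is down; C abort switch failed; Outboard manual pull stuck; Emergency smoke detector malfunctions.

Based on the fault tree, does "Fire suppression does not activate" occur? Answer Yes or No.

Manual path unavailable [AND]: Discharge nozzle stuck=not, C abort switch failed=not → not all inputs occur → does not occur.
Detection loop down [OR]: Secondary heat detector offline=not, Outboard zone module trips=not → no input occurs → does not occur.
Zone B fails [OR]: Control panel offline=occurs, Emergency smoke detector malfunctions=not, Forward release solenoid is down=not, Detection loop down=not → at least one input occurs → occurs.
Release chain inoperative [OR]: Zone B fails=occurs, Outboard manual pull stuck=not → at least one input occurs → occurs.
Agent supply unavailable [AND]: Backup agent cylinder faulted=not, Primary pressure switch is down=occurs, Emergency discharge nozzle 2 fails=occurs → not all inputs occur → does not occur.
Fire suppression does not activate [OR]: Manual path unavailable=not, Release chain inoperative=occurs, Agent supply unavailable=not → at least one input occurs → occurs.

Yes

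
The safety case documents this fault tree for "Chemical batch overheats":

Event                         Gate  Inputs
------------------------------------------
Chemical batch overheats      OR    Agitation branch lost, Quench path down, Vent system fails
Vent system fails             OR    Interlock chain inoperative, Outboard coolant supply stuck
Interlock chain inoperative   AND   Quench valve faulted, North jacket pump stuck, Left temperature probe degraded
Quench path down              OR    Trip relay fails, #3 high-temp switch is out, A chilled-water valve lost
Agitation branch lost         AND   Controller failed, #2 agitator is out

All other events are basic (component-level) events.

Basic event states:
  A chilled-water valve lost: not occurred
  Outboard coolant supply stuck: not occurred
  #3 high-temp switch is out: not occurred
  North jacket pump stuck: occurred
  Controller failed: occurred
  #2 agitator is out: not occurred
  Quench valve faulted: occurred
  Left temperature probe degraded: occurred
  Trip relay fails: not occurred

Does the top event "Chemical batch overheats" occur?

Agitation branch lost [AND]: Controller failed=occurs, #2 agitator is out=not → not all inputs occur → does not occur.
Quench path down [OR]: Trip relay fails=not, #3 high-temp switch is out=not, A chilled-water valve lost=not → no input occurs → does not occur.
Interlock chain inoperative [AND]: Quench valve faulted=occurs, North jacket pump stuck=occurs, Left temperature probe degraded=occurs → all inputs occur → occurs.
Vent system fails [OR]: Interlock chain inoperative=occurs, Outboard coolant supply stuck=not → at least one input occurs → occurs.
Chemical batch overheats [OR]: Agitation branch lost=not, Quench path down=not, Vent system fails=occurs → at least one input occurs → occurs.

Yes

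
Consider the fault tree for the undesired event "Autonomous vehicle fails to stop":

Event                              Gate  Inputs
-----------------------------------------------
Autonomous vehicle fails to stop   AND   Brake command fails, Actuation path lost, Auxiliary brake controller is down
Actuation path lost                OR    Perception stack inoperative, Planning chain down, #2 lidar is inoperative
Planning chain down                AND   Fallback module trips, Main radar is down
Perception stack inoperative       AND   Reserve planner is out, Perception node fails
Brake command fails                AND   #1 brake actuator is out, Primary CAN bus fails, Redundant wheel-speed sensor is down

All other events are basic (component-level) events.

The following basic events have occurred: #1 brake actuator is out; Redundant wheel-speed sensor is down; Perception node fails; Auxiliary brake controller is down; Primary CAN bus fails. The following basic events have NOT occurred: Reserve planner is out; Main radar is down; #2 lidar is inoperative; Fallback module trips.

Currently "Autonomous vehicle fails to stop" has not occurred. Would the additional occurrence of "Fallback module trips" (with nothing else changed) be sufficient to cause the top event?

No

Counterfactual: set "Fallback module trips" to occurred.
Brake command fails [AND]: #1 brake actuator is out=occurs, Primary CAN bus fails=occurs, Redundant wheel-speed sensor is down=occurs → all inputs occur → occurs.
Perception stack inoperative [AND]: Reserve planner is out=not, Perception node fails=occurs → not all inputs occur → does not occur.
Planning chain down [AND]: Fallback module trips=occurs, Main radar is down=not → not all inputs occur → does not occur.
Actuation path lost [OR]: Perception stack inoperative=not, Planning chain down=not, #2 lidar is inoperative=not → no input occurs → does not occur.
Autonomous vehicle fails to stop [AND]: Brake command fails=occurs, Actuation path lost=not, Auxiliary brake controller is down=occurs → not all inputs occur → does not occur.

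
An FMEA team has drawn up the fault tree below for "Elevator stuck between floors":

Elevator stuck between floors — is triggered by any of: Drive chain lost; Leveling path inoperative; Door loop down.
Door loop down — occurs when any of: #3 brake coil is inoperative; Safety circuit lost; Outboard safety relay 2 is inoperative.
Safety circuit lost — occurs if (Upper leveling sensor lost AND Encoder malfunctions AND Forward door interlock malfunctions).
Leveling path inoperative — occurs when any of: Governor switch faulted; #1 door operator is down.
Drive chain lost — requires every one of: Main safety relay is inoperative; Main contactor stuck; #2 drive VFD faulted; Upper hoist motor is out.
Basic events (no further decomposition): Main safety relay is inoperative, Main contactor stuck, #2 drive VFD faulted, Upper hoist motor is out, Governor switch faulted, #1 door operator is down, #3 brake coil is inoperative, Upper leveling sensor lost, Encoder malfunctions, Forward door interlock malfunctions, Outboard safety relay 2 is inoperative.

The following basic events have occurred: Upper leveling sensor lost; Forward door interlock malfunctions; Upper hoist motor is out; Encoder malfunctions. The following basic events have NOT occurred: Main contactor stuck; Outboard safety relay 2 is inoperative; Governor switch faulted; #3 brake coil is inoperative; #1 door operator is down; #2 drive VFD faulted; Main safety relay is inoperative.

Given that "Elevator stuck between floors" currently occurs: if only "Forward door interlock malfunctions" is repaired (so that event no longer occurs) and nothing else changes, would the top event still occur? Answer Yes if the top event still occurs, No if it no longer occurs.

No

Counterfactual: set "Forward door interlock malfunctions" to not occurred.
Drive chain lost [AND]: Main safety relay is inoperative=not, Main contactor stuck=not, #2 drive VFD faulted=not, Upper hoist motor is out=occurs → not all inputs occur → does not occur.
Leveling path inoperative [OR]: Governor switch faulted=not, #1 door operator is down=not → no input occurs → does not occur.
Safety circuit lost [AND]: Upper leveling sensor lost=occurs, Encoder malfunctions=occurs, Forward door interlock malfunctions=not → not all inputs occur → does not occur.
Door loop down [OR]: #3 brake coil is inoperative=not, Safety circuit lost=not, Outboard safety relay 2 is inoperative=not → no input occurs → does not occur.
Elevator stuck between floors [OR]: Drive chain lost=not, Leveling path inoperative=not, Door loop down=not → no input occurs → does not occur.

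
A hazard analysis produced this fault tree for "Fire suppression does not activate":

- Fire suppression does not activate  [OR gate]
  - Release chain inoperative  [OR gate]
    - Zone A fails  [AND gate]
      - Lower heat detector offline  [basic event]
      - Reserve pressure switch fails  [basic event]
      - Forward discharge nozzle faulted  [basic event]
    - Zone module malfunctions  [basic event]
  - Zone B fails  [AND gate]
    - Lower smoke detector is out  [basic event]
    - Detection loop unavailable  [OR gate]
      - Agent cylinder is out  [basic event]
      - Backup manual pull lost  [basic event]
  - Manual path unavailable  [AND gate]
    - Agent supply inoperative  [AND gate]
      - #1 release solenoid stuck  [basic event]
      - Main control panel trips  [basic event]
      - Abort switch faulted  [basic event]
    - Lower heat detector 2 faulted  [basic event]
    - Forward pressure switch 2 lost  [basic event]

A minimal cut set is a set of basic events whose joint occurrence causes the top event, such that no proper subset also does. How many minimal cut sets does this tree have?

Zone A fails [AND]: one cut set from each child combined → 1 × 1 × 1 = 1 cut set(s).
Release chain inoperative [OR]: union of children's cut sets → 2 cut set(s).
Detection loop unavailable [OR]: union of children's cut sets → 2 cut set(s).
Zone B fails [AND]: one cut set from each child combined → 1 × 2 = 2 cut set(s).
Agent supply inoperative [AND]: one cut set from each child combined → 1 × 1 × 1 = 1 cut set(s).
Manual path unavailable [AND]: one cut set from each child combined → 1 × 1 × 1 = 1 cut set(s).
Fire suppression does not activate [OR]: union of children's cut sets → 5 cut set(s).
Minimal cut sets: {Forward discharge nozzle faulted, Lower heat detector offline, Reserve pressure switch fails}; {Zone module malfunctions}; {Agent cylinder is out, Lower smoke detector is out}; {Backup manual pull lost, Lower smoke detector is out}; {#1 release solenoid stuck, Abort switch faulted, Forward pressure switch 2 lost, Lower heat detector 2 faulted, Main control panel trips}.

5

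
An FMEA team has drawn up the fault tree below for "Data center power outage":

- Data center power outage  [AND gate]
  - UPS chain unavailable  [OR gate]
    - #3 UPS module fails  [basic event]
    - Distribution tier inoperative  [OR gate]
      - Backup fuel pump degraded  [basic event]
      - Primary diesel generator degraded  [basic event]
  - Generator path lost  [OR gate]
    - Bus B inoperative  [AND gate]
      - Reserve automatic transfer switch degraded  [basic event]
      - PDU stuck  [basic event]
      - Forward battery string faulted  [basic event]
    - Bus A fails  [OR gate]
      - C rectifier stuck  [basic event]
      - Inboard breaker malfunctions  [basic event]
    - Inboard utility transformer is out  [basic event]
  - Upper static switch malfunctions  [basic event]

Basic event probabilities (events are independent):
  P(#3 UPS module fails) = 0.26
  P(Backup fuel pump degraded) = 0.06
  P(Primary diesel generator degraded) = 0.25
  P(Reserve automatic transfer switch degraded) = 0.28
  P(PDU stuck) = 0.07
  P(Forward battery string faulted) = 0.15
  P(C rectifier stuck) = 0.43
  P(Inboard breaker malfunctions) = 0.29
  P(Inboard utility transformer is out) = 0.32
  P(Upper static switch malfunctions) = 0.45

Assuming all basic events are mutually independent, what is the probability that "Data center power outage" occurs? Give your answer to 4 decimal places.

0.1562

P(Distribution tier inoperative) [OR] = 1 − (1−0.06) × (1−0.25) = 0.295000
P(UPS chain unavailable) [OR] = 1 − (1−0.26) × (1−0.295000) = 0.478300
P(Bus B inoperative) [AND] = 0.28 × 0.07 × 0.15 = 0.002940
P(Bus A fails) [OR] = 1 − (1−0.43) × (1−0.29) = 0.595300
P(Generator path lost) [OR] = 1 − (1−0.002940) × (1−0.595300) × (1−0.32) = 0.725613
P(Data center power outage) [AND] = 0.478300 × 0.725613 × 0.45 = 0.156177
Rounded to 4 decimal places: P(Data center power outage) ≈ 0.1562.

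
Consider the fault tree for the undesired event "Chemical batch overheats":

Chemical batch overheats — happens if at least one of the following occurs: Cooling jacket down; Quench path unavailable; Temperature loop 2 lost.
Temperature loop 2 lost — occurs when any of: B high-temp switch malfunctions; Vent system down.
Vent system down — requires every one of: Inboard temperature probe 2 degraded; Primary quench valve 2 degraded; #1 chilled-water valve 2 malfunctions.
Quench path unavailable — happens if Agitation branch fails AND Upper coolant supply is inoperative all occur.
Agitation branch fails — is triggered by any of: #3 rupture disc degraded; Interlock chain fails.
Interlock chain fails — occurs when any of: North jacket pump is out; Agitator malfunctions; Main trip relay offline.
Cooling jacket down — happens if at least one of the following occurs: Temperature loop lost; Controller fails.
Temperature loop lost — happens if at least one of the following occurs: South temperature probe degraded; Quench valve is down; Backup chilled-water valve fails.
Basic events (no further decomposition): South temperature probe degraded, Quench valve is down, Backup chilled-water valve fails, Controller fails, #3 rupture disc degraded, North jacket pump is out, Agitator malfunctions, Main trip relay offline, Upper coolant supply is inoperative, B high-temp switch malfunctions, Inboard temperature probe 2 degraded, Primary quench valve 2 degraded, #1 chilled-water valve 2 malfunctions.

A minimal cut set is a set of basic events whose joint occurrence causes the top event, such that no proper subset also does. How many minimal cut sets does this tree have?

10

Temperature loop lost [OR]: union of children's cut sets → 3 cut set(s).
Cooling jacket down [OR]: union of children's cut sets → 4 cut set(s).
Interlock chain fails [OR]: union of children's cut sets → 3 cut set(s).
Agitation branch fails [OR]: union of children's cut sets → 4 cut set(s).
Quench path unavailable [AND]: one cut set from each child combined → 4 × 1 = 4 cut set(s).
Vent system down [AND]: one cut set from each child combined → 1 × 1 × 1 = 1 cut set(s).
Temperature loop 2 lost [OR]: union of children's cut sets → 2 cut set(s).
Chemical batch overheats [OR]: union of children's cut sets → 10 cut set(s).
Minimal cut sets: {South temperature probe degraded}; {Quench valve is down}; {Backup chilled-water valve fails}; {Controller fails}; {#3 rupture disc degraded, Upper coolant supply is inoperative}; {North jacket pump is out, Upper coolant supply is inoperative}; {Agitator malfunctions, Upper coolant supply is inoperative}; {Main trip relay offline, Upper coolant supply is inoperative}; {B high-temp switch malfunctions}; {#1 chilled-water valve 2 malfunctions, Inboard temperature probe 2 degraded, Primary quench valve 2 degraded}.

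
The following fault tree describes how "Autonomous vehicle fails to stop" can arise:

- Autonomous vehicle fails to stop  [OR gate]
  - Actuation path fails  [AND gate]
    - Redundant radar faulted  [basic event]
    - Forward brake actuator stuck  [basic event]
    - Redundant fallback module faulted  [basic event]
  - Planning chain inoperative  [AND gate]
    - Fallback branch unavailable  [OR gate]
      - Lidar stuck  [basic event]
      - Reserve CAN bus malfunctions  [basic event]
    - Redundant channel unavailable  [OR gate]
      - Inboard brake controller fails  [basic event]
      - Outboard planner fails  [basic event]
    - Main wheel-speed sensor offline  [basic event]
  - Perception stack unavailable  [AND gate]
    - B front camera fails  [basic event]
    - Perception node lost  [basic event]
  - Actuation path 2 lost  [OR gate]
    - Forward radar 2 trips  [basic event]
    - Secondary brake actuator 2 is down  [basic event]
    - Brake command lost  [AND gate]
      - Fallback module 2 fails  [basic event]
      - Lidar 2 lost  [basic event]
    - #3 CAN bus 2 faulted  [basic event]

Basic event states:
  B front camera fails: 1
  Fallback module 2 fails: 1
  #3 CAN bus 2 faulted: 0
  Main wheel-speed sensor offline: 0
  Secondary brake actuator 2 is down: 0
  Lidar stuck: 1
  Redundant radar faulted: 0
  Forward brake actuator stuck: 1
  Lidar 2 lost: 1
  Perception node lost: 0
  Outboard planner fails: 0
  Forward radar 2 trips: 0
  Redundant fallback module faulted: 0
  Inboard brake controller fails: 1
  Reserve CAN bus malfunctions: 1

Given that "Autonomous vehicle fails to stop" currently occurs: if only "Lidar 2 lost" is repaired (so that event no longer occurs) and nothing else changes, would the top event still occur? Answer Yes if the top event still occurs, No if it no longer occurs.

No

Counterfactual: set "Lidar 2 lost" to not occurred.
Actuation path fails [AND]: Redundant radar faulted=not, Forward brake actuator stuck=occurs, Redundant fallback module faulted=not → not all inputs occur → does not occur.
Fallback branch unavailable [OR]: Lidar stuck=occurs, Reserve CAN bus malfunctions=occurs → at least one input occurs → occurs.
Redundant channel unavailable [OR]: Inboard brake controller fails=occurs, Outboard planner fails=not → at least one input occurs → occurs.
Planning chain inoperative [AND]: Fallback branch unavailable=occurs, Redundant channel unavailable=occurs, Main wheel-speed sensor offline=not → not all inputs occur → does not occur.
Perception stack unavailable [AND]: B front camera fails=occurs, Perception node lost=not → not all inputs occur → does not occur.
Brake command lost [AND]: Fallback module 2 fails=occurs, Lidar 2 lost=not → not all inputs occur → does not occur.
Actuation path 2 lost [OR]: Forward radar 2 trips=not, Secondary brake actuator 2 is down=not, Brake command lost=not, #3 CAN bus 2 faulted=not → no input occurs → does not occur.
Autonomous vehicle fails to stop [OR]: Actuation path fails=not, Planning chain inoperative=not, Perception stack unavailable=not, Actuation path 2 lost=not → no input occurs → does not occur.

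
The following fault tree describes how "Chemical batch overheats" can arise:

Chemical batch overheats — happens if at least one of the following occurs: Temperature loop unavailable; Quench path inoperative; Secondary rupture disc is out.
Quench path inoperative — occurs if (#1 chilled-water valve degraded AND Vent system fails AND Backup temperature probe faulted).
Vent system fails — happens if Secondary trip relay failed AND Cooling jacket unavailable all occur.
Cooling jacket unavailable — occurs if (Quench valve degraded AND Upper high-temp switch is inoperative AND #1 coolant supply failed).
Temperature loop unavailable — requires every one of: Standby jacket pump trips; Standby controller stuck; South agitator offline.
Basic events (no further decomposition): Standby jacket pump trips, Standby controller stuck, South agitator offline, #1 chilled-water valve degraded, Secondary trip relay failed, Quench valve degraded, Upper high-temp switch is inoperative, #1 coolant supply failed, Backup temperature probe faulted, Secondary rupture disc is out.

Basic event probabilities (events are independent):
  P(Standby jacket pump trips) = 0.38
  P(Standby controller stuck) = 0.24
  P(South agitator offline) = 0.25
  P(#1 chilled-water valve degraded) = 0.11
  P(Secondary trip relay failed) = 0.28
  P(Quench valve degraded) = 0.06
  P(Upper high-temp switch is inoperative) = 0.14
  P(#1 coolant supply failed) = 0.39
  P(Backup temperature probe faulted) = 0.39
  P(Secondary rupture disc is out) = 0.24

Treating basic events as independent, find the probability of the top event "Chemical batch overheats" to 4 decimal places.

0.2574

P(Temperature loop unavailable) [AND] = 0.38 × 0.24 × 0.25 = 0.022800
P(Cooling jacket unavailable) [AND] = 0.06 × 0.14 × 0.39 = 0.003276
P(Vent system fails) [AND] = 0.28 × 0.003276 = 0.000917
P(Quench path inoperative) [AND] = 0.11 × 0.000917 × 0.39 = 0.000039
P(Chemical batch overheats) [OR] = 1 − (1−0.022800) × (1−0.000039) × (1−0.24) = 0.257357
Rounded to 4 decimal places: P(Chemical batch overheats) ≈ 0.2574.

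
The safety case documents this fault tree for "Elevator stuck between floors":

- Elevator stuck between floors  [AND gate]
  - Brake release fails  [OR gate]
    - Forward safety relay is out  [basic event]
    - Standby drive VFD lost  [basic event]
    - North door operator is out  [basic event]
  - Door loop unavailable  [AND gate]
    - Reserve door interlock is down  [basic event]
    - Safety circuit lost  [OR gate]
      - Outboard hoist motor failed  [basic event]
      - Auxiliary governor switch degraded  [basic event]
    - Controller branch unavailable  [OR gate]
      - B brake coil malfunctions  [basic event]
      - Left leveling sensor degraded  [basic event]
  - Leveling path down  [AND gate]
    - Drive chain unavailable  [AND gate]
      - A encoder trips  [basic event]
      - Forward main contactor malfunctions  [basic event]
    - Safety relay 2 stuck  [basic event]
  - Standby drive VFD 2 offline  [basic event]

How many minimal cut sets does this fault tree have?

Brake release fails [OR]: union of children's cut sets → 3 cut set(s).
Safety circuit lost [OR]: union of children's cut sets → 2 cut set(s).
Controller branch unavailable [OR]: union of children's cut sets → 2 cut set(s).
Door loop unavailable [AND]: one cut set from each child combined → 1 × 2 × 2 = 4 cut set(s).
Drive chain unavailable [AND]: one cut set from each child combined → 1 × 1 = 1 cut set(s).
Leveling path down [AND]: one cut set from each child combined → 1 × 1 = 1 cut set(s).
Elevator stuck between floors [AND]: one cut set from each child combined → 3 × 4 × 1 × 1 = 12 cut set(s).

12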